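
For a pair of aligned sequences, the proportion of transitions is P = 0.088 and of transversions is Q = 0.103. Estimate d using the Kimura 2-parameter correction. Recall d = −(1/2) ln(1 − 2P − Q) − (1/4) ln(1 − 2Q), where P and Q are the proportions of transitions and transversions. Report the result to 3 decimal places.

0.221

Under the Kimura two-parameter model, d = −½ ln(1 − 2P − Q) − ¼ ln(1 − 2Q).
1 − 2P − Q = 0.721, giving −½ ln(0.721) = 0.163558.
1 − 2Q = 0.794, giving −¼ ln(0.794) = 0.057668.
d = 0.163558 + 0.057668 = 0.221226.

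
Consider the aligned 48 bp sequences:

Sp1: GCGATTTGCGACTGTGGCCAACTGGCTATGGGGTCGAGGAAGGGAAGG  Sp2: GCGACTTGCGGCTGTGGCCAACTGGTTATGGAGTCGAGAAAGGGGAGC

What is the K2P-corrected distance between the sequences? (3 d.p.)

0.169

Of 48 sites, 6 differences are transitions and 1 are transversions, so P = 6/48 = 0.125 and Q = 1/48 ≈ 0.020833.
Under the Kimura two-parameter model, d = −½ ln(1 − 2P − Q) − ¼ ln(1 − 2Q).
1 − 2P − Q = 0.729167, giving −½ ln(0.729167) = 0.157926.
1 − 2Q = 0.958334, giving −¼ ln(0.958334) = 0.010640.
d = 0.157926 + 0.010640 = 0.168566.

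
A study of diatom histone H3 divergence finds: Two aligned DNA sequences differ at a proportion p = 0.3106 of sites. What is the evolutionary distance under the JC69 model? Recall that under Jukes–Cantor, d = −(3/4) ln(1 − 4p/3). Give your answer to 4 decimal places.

0.4010

d = −(3/4) ln(1 − 4p/3) = −0.75 ln(1 − 0.414133) = −0.75 ln(0.585867)
  = −0.75 × (-0.534662) = 0.400997 substitutions/site.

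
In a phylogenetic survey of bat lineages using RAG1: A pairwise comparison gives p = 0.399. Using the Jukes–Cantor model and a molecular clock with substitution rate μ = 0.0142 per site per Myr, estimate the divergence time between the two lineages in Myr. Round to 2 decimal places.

20.05

d = −(3/4) ln(1 − 4p/3) = −0.75 ln(1 − 0.532) = −0.75 ln(0.468)
  = −0.75 × (-0.759287) = 0.569465 substitutions/site.
Under a molecular clock d = 2μt, so t = d/(2μ) = 0.569465 / (2 × 0.0142) = 20.05 Myr.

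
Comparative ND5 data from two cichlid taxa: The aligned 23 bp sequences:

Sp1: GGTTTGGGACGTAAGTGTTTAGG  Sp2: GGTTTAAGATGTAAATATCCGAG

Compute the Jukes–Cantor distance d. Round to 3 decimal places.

The sequences differ at 9 of 23 sites (6, 7, 10, 15, 17, 19, 20, 21, 22), so p = 9/23 ≈ 0.391304.
d = −(3/4) ln(1 − 4p/3) = −0.75 ln(1 − 0.521739) = −0.75 ln(0.478261)
  = −0.75 × (-0.737599) = 0.553199 substitutions/site.

0.553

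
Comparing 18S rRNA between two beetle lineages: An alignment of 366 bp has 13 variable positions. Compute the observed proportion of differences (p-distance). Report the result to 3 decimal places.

p = 13/366 = 0.035519… ≈ 0.036 (to 3 d.p.).

0.036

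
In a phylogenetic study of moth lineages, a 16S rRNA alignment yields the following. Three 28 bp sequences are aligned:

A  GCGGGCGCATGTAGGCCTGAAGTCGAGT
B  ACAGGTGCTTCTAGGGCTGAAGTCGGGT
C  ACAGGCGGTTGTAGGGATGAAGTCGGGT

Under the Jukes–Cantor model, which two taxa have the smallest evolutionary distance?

A–B: 7/28 differ, p = 0.250, d = 0.304.
A–C: 7/28 differ, p = 0.250, d = 0.304.
B–C: 4/28 differ, p = 0.143, d = 0.158.
The smallest distance is between B and C.

B and C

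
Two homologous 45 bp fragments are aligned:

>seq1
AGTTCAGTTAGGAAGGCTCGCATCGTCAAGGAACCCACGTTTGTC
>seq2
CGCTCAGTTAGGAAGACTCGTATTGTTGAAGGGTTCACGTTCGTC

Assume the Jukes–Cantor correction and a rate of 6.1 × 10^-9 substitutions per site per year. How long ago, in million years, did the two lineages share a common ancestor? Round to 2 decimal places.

The sequences differ at 13 of 45 sites, so p = 13/45 ≈ 0.288889.
d = −(3/4) ln(1 − 4p/3) = −0.75 ln(1 − 0.385185) = −0.75 ln(0.614815)
  = −0.75 × (-0.486434) = 0.364826 substitutions/site.
Under a molecular clock d = 2μt, so t = d/(2μ) = 0.364826 / (2 × 6.1 × 10^-9) = 29.90 million years.

29.90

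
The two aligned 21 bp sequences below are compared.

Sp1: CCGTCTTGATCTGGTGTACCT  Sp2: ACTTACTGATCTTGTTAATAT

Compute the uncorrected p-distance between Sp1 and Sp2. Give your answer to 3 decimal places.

0.429

The sequences differ at 9 of 21 positions (sites 1, 3, 5, 6, 13, 16, 17, 19, 20).
p = 9/21 = 0.428571… ≈ 0.429 (to 3 d.p.).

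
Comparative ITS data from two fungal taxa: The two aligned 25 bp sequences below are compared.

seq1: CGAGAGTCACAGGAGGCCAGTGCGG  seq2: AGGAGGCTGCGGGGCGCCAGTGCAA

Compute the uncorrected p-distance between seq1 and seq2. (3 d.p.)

The sequences differ at 12 of 25 positions.
p = 12/25 = 0.480.

0.480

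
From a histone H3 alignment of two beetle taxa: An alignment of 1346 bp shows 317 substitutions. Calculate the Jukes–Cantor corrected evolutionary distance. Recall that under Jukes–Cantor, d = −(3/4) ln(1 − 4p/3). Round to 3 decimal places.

p = 317/1346 ≈ 0.235513.
d = −(3/4) ln(1 − 4p/3) = −0.75 ln(1 − 0.314017) = −0.75 ln(0.685983)
  = −0.75 × (-0.376902) = 0.282677 substitutions/site.

0.283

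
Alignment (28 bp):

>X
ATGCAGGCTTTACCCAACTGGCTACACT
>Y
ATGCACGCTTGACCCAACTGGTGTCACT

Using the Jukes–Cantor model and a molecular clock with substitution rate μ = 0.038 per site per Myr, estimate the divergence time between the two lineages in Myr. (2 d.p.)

The sequences differ at 5 of 28 sites (6, 11, 22, 23, 24), so p = 5/28 ≈ 0.178571.
d = −(3/4) ln(1 − 4p/3) = −0.75 ln(1 − 0.238095) = −0.75 ln(0.761905)
  = −0.75 × (-0.271933) = 0.203950 substitutions/site.
Under a molecular clock d = 2μt, so t = d/(2μ) = 0.203950 / (2 × 0.038) = 2.68 Myr.

2.68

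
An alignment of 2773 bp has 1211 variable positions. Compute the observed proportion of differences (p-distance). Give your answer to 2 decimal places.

p = 1211/2773 = 0.436711… ≈ 0.44 (to 2 d.p.).

0.44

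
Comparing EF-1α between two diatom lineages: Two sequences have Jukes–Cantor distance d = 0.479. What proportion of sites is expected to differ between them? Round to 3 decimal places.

p = (3/4)(1 − e^(−4d/3)) = 0.75 × (1 − e^(-0.638667)) = 0.75 × (1 − 0.527996) = 0.354003.

0.354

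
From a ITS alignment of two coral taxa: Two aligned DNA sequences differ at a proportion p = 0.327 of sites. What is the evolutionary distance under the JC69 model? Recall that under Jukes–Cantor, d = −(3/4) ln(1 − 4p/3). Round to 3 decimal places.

d = −(3/4) ln(1 − 4p/3) = −0.75 ln(1 − 0.436) = −0.75 ln(0.564)
  = −0.75 × (-0.572701) = 0.429526 substitutions/site.

0.430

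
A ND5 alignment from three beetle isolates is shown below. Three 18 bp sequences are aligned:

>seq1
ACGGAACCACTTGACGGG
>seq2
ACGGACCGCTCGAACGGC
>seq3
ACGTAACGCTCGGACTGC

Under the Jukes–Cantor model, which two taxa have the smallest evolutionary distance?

seq2 and seq3

seq1–seq2: 8/18 differ, p = 0.444, d = 0.673.
seq1–seq3: 8/18 differ, p = 0.444, d = 0.673.
seq2–seq3: 4/18 differ, p = 0.222, d = 0.264.
The smallest distance is between seq2 and seq3.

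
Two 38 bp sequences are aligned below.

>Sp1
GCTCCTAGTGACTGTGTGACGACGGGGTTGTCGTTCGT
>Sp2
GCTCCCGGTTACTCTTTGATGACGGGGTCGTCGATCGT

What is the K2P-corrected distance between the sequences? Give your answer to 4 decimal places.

Of 38 sites, 4 differences are transitions and 4 are transversions, so P = 4/38 ≈ 0.105263 and Q = 4/38 ≈ 0.105263.
Under the Kimura two-parameter model, d = −½ ln(1 − 2P − Q) − ¼ ln(1 − 2Q).
1 − 2P − Q = 0.684211, giving −½ ln(0.684211) = 0.189744.
1 − 2Q = 0.789474, giving −¼ ln(0.789474) = 0.059097.
d = 0.189744 + 0.059097 = 0.248841.

0.2488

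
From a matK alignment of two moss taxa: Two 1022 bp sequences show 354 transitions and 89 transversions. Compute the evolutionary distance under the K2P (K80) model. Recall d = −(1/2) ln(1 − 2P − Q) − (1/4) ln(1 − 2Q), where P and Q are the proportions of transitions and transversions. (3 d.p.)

0.805

P = 354/1022 ≈ 0.34638 and Q = 89/1022 ≈ 0.087084.
Under the Kimura two-parameter model, d = −½ ln(1 − 2P − Q) − ¼ ln(1 − 2Q).
1 − 2P − Q = 0.220156, giving −½ ln(0.220156) = 0.756709.
1 − 2Q = 0.825832, giving −¼ ln(0.825832) = 0.047841.
d = 0.756709 + 0.047841 = 0.804550.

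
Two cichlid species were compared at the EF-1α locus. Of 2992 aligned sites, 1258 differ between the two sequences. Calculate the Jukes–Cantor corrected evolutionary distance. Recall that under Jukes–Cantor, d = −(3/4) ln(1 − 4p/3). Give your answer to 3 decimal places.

p = 1258/2992 ≈ 0.420455.
d = −(3/4) ln(1 − 4p/3) = −0.75 ln(1 − 0.560607) = −0.75 ln(0.439393)
  = −0.75 × (-0.822361) = 0.616771 substitutions/site.

0.617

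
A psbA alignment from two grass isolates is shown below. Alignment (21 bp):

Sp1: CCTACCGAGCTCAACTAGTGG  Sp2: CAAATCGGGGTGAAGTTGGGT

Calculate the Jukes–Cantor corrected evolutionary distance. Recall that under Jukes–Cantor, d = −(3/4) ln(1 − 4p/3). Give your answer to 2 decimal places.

The sequences differ at 10 of 21 sites (2, 3, 5, 8, 10, 12, 15, 17, 19, 21), so p = 10/21 ≈ 0.47619.
d = −(3/4) ln(1 − 4p/3) = −0.75 ln(1 − 0.63492) = −0.75 ln(0.36508)
  = −0.75 × (-1.007639) = 0.755729 substitutions/site.

0.76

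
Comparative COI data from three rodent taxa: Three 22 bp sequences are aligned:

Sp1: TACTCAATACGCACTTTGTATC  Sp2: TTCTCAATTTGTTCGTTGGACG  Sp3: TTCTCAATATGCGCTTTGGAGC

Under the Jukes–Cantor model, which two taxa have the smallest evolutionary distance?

Sp1 and Sp3

Sp1–Sp2: 9/22 differ, p = 0.409, d = 0.591.
Sp1–Sp3: 5/22 differ, p = 0.227, d = 0.271.
Sp2–Sp3: 6/22 differ, p = 0.273, d = 0.339.
The smallest distance is between Sp1 and Sp3.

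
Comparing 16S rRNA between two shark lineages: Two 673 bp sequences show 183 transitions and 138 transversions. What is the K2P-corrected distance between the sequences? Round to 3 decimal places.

0.823

P = 183/673 ≈ 0.271917 and Q = 138/673 ≈ 0.205052.
Under the Kimura two-parameter model, d = −½ ln(1 − 2P − Q) − ¼ ln(1 − 2Q).
1 − 2P − Q = 0.251114, giving −½ ln(0.251114) = 0.690924.
1 − 2Q = 0.589896, giving −¼ ln(0.589896) = 0.131952.
d = 0.690924 + 0.131952 = 0.822876.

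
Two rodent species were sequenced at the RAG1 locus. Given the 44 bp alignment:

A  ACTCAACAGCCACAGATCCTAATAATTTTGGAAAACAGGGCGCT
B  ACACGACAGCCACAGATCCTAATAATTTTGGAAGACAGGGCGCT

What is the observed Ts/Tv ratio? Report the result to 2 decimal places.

2.00

Transitions are A↔G and C↔T; transversions are all other mismatches.
Transitions: 2. Transversions: 1.
R = 2/1 = 2.00.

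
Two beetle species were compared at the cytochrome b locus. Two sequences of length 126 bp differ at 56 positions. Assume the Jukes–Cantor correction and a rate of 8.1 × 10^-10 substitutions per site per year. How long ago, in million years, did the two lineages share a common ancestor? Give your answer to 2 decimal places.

p = 56/126 ≈ 0.444444.
d = −(3/4) ln(1 − 4p/3) = −0.75 ln(1 − 0.592592) = −0.75 ln(0.407408)
  = −0.75 × (-0.897940) = 0.673455 substitutions/site.
Under a molecular clock d = 2μt, so t = d/(2μ) = 0.673455 / (2 × 8.1 × 10^-10) = 415.71 million years.

415.71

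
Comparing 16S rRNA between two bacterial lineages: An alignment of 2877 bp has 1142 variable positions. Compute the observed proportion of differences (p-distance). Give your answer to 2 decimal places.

0.40

p = 1142/2877 = 0.396941… ≈ 0.40 (to 2 d.p.).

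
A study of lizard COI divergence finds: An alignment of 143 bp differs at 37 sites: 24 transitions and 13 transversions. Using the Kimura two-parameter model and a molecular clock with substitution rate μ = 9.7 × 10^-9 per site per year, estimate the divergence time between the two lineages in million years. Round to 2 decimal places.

P = 24/143 ≈ 0.167832 and Q = 13/143 ≈ 0.090909.
Under the Kimura two-parameter model, d = −½ ln(1 − 2P − Q) − ¼ ln(1 − 2Q).
1 − 2P − Q = 0.573427, giving −½ ln(0.573427) = 0.278062.
1 − 2Q = 0.818182, giving −¼ ln(0.818182) = 0.050168.
d = 0.278062 + 0.050168 = 0.328230.
Under a molecular clock d = 2μt, so t = d/(2μ) = 0.328230 / (2 × 9.7 × 10^-9) = 16.92 million years.

16.92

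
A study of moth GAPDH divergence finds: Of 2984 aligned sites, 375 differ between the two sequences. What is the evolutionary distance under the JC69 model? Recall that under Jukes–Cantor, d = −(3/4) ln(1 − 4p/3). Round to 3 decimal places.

0.138

p = 375/2984 ≈ 0.12567.
d = −(3/4) ln(1 − 4p/3) = −0.75 ln(1 − 0.16756) = −0.75 ln(0.83244)
  = −0.75 × (-0.183394) = 0.137546 substitutions/site.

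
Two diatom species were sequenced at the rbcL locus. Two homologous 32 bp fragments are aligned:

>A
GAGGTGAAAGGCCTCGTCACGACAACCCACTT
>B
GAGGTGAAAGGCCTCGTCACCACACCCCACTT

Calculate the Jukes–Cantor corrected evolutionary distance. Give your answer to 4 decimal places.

The sequences differ at 2 of 32 sites (21, 25), so p = 2/32 = 0.0625.
d = −(3/4) ln(1 − 4p/3) = −0.75 ln(1 − 0.083333) = −0.75 ln(0.916667)
  = −0.75 × (-0.087011) = 0.065258 substitutions/site.

0.0653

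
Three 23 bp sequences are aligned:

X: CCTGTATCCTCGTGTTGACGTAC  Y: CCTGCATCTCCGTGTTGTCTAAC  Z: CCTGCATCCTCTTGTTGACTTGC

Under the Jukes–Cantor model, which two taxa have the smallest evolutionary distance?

X and Z

X–Y: 6/23 differ, p = 0.261, d = 0.321.
X–Z: 4/23 differ, p = 0.174, d = 0.198.
Y–Z: 6/23 differ, p = 0.261, d = 0.321.
The smallest distance is between X and Z.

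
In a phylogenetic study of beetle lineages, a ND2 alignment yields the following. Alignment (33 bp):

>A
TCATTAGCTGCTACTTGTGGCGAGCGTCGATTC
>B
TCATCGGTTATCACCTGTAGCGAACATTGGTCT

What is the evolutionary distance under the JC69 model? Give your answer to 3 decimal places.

0.625

The sequences differ at 14 of 33 sites, so p = 14/33 ≈ 0.424242.
d = −(3/4) ln(1 − 4p/3) = −0.75 ln(1 − 0.565656) = −0.75 ln(0.434344)
  = −0.75 × (-0.833918) = 0.625439 substitutions/site.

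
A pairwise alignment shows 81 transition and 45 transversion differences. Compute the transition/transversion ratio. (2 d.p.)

1.80

R = 81/45 = 1.80.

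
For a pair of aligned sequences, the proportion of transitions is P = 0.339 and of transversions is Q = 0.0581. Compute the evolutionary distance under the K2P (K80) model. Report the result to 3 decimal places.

0.697

Under the Kimura two-parameter model, d = −½ ln(1 − 2P − Q) − ¼ ln(1 − 2Q).
1 − 2P − Q = 0.2639, giving −½ ln(0.2639) = 0.666093.
1 − 2Q = 0.8838, giving −¼ ln(0.8838) = 0.030881.
d = 0.666093 + 0.030881 = 0.696974.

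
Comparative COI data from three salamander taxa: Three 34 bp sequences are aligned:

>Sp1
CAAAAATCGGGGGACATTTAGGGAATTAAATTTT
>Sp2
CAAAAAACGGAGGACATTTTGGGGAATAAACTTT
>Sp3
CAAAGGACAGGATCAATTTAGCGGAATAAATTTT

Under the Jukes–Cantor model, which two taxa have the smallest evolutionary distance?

Sp1 and Sp2

Sp1–Sp2: 6/34 differ, p = 0.176, d = 0.201.
Sp1–Sp3: 11/34 differ, p = 0.324, d = 0.423.
Sp2–Sp3: 11/34 differ, p = 0.324, d = 0.423.
The smallest distance is between Sp1 and Sp2.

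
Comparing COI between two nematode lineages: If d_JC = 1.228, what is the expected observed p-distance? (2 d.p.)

0.60

p = (3/4)(1 − e^(−4d/3)) = 0.75 × (1 − e^(-1.637333)) = 0.75 × (1 − 0.194498) = 0.604127.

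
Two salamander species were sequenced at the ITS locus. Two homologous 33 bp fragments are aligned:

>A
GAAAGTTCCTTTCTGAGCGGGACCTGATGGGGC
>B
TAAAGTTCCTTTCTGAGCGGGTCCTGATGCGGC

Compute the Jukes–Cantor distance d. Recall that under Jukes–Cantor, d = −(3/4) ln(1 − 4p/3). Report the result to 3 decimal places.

The sequences differ at 3 of 33 sites (1, 22, 30), so p = 3/33 ≈ 0.090909.
d = −(3/4) ln(1 − 4p/3) = −0.75 ln(1 − 0.121212) = −0.75 ln(0.878788)
  = −0.75 × (-0.129212) = 0.096909 substitutions/site.

0.097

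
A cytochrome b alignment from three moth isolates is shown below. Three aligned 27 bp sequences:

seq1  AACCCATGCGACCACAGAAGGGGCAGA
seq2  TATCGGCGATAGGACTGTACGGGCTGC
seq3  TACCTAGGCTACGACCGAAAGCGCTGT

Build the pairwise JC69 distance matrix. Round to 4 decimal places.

d(seq1,seq2) = 0.8817, d(seq1,seq3) = 0.5107, d(seq2,seq3) = 0.5876

seq1–seq2: 14/27 sites differ → p ≈ 0.518519, d = −0.75 ln(1 − 0.691359) = 0.881682 ≈ 0.8817.
seq1–seq3: 10/27 sites differ → p ≈ 0.37037, d = −0.75 ln(1 − 0.493827) = 0.510658 ≈ 0.5107.
seq2–seq3: 11/27 sites differ → p ≈ 0.407407, d = −0.75 ln(1 − 0.543209) = 0.587647 ≈ 0.5876.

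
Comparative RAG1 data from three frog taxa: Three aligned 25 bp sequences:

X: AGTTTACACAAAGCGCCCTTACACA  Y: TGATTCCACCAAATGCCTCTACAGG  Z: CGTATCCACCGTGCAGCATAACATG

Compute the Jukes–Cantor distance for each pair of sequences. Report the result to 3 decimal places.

d(X,Y) = 0.572, d(X,Z) = 0.766, d(Y,Z) = 0.886

X–Y: 10/25 sites differ → p = 0.4, d = −0.75 ln(1 − 0.533333) = 0.571605 ≈ 0.572.
X–Z: 12/25 sites differ → p = 0.48, d = −0.75 ln(1 − 0.64) = 0.766238 ≈ 0.766.
Y–Z: 13/25 sites differ → p = 0.52, d = −0.75 ln(1 − 0.693333) = 0.886495 ≈ 0.886.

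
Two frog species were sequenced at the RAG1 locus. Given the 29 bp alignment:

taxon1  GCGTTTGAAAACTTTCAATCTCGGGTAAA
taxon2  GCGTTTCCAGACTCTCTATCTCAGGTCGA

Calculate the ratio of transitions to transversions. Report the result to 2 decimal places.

1.00

Transitions are A↔G and C↔T; transversions are all other mismatches.
Transitions: 4. Transversions: 4.
R = 4/4 = 1.00.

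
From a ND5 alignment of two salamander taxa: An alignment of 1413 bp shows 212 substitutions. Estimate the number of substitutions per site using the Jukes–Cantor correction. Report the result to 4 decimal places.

0.1674

p = 212/1413 ≈ 0.150035.
d = −(3/4) ln(1 − 4p/3) = −0.75 ln(1 − 0.200047) = −0.75 ln(0.799953)
  = −0.75 × (-0.223202) = 0.167402 substitutions/site.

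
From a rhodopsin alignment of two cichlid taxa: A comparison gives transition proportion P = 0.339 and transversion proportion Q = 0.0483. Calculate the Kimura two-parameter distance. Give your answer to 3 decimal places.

Under the Kimura two-parameter model, d = −½ ln(1 − 2P − Q) − ¼ ln(1 − 2Q).
1 − 2P − Q = 0.2737, giving −½ ln(0.2737) = 0.647861.
1 − 2Q = 0.9034, giving −¼ ln(0.9034) = 0.025397.
d = 0.647861 + 0.025397 = 0.673258.

0.673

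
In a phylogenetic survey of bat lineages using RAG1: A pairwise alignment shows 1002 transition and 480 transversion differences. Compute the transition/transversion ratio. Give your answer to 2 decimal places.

2.09

R = 1002/480 = 2.0875 ≈ 2.09 (to 2 d.p.).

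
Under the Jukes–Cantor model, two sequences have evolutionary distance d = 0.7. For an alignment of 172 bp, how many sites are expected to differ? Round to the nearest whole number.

Invert JC69: p = (3/4)(1 − e^(−4d/3)) = 0.75 × (1 − e^(-0.933333)) = 0.75 × (1 − 0.393241) = 0.455069.
Expected differing sites = pL ≈ 0.455069 × 172 = 78.271868 ≈ 78.

78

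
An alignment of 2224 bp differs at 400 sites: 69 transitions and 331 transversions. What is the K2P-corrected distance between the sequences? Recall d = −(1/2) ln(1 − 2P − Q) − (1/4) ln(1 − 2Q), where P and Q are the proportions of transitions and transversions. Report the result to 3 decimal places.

P = 69/2224 ≈ 0.031025 and Q = 331/2224 ≈ 0.148831.
Under the Kimura two-parameter model, d = −½ ln(1 − 2P − Q) − ¼ ln(1 − 2Q).
1 − 2P − Q = 0.789119, giving −½ ln(0.789119) = 0.118419.
1 − 2Q = 0.702338, giving −¼ ln(0.702338) = 0.088335.
d = 0.118419 + 0.088335 = 0.206754.

0.207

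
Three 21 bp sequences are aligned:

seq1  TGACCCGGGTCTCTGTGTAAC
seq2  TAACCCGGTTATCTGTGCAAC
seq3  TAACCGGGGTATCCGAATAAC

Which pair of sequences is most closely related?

seq1–seq2: 4/21 differ, p = 0.190, d = 0.220.
seq1–seq3: 6/21 differ, p = 0.286, d = 0.360.
seq2–seq3: 6/21 differ, p = 0.286, d = 0.360.
The smallest distance is between seq1 and seq2.

seq1 and seq2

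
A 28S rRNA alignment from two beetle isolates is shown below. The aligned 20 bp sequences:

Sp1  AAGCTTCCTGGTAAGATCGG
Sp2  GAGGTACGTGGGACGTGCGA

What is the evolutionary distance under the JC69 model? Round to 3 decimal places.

The sequences differ at 9 of 20 sites (1, 4, 6, 8, 12, 14, 16, 17, 20), so p = 9/20 = 0.45.
d = −(3/4) ln(1 − 4p/3) = −0.75 ln(1 − 0.6) = −0.75 ln(0.4)
  = −0.75 × (-0.916291) = 0.687218 substitutions/site.

0.687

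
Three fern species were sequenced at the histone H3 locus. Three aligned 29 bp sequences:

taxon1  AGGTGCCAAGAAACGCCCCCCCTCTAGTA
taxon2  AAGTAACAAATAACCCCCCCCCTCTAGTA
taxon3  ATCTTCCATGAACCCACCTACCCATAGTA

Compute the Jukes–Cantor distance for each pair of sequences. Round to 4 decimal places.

taxon1–taxon2: 6/29 sites differ → p ≈ 0.206897, d = −0.75 ln(1 − 0.275863) = 0.242081 ≈ 0.2421.
taxon1–taxon3: 11/29 sites differ → p ≈ 0.37931, d = −0.75 ln(1 − 0.505747) = 0.528531 ≈ 0.5285.
taxon2–taxon3: 13/29 sites differ → p ≈ 0.448276, d = −0.75 ln(1 − 0.597701) = 0.682920 ≈ 0.6829.

d(taxon1,taxon2) = 0.2421, d(taxon1,taxon3) = 0.5285, d(taxon2,taxon3) = 0.6829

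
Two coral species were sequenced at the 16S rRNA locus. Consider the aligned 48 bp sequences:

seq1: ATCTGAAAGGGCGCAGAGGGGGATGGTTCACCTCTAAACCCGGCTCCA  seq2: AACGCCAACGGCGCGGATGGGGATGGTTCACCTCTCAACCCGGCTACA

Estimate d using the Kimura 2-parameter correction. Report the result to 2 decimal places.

0.22

Of 48 sites, 1 differences are transitions and 8 are transversions, so P = 1/48 ≈ 0.020833 and Q = 8/48 ≈ 0.166667.
Under the Kimura two-parameter model, d = −½ ln(1 − 2P − Q) − ¼ ln(1 − 2Q).
1 − 2P − Q = 0.791667, giving −½ ln(0.791667) = 0.116807.
1 − 2Q = 0.666666, giving −¼ ln(0.666666) = 0.101367.
d = 0.116807 + 0.101367 = 0.218174.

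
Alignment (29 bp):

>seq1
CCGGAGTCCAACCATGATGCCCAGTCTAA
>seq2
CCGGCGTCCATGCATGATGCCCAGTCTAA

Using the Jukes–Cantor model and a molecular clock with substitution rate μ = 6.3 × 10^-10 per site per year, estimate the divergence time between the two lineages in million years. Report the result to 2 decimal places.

88.35

The sequences differ at 3 of 29 sites (5, 11, 12), so p = 3/29 ≈ 0.103448.
d = −(3/4) ln(1 − 4p/3) = −0.75 ln(1 − 0.137931) = −0.75 ln(0.862069)
  = −0.75 × (-0.148420) = 0.111315 substitutions/site.
Under a molecular clock d = 2μt, so t = d/(2μ) = 0.111315 / (2 × 6.3 × 10^-10) = 88.35 million years.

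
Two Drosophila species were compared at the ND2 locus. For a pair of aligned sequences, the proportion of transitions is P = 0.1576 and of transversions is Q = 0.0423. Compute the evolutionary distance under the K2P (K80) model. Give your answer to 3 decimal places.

Under the Kimura two-parameter model, d = −½ ln(1 − 2P − Q) − ¼ ln(1 − 2Q).
1 − 2P − Q = 0.6425, giving −½ ln(0.6425) = 0.221194.
1 − 2Q = 0.9154, giving −¼ ln(0.9154) = 0.022099.
d = 0.221194 + 0.022099 = 0.243293.

0.243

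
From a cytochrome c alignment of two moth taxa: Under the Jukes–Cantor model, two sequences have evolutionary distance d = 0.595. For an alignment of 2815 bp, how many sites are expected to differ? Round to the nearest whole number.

1156

Invert JC69: p = (3/4)(1 − e^(−4d/3)) = 0.75 × (1 − e^(-0.793333)) = 0.75 × (1 − 0.452335) = 0.410749.
Expected differing sites = pL ≈ 0.410749 × 2815 = 1156.258435 ≈ 1156.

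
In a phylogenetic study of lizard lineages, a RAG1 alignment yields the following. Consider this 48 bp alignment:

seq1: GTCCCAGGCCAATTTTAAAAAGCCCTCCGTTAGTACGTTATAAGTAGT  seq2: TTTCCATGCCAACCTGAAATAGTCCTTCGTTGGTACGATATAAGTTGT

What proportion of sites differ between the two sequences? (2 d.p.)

The sequences differ at 12 of 48 positions.
p = 12/48 = 0.25.

0.25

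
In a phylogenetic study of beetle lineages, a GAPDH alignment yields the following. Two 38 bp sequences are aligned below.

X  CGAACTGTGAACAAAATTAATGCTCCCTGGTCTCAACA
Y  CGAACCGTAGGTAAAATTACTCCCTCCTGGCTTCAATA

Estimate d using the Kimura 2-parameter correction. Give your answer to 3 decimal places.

0.460

Of 38 sites, 10 differences are transitions and 2 are transversions, so P = 10/38 ≈ 0.263158 and Q = 2/38 ≈ 0.052632.
Under the Kimura two-parameter model, d = −½ ln(1 − 2P − Q) − ¼ ln(1 − 2Q).
1 − 2P − Q = 0.421052, giving −½ ln(0.421052) = 0.432499.
1 − 2Q = 0.894736, giving −¼ ln(0.894736) = 0.027807.
d = 0.432499 + 0.027807 = 0.460306.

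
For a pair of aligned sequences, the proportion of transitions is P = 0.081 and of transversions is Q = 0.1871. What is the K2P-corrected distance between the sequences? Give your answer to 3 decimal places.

Under the Kimura two-parameter model, d = −½ ln(1 − 2P − Q) − ¼ ln(1 − 2Q).
1 − 2P − Q = 0.6509, giving −½ ln(0.6509) = 0.214700.
1 − 2Q = 0.6258, giving −¼ ln(0.6258) = 0.117181.
d = 0.214700 + 0.117181 = 0.331881.

0.332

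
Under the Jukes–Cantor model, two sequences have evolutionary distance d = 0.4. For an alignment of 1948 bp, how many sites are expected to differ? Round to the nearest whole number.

Invert JC69: p = (3/4)(1 − e^(−4d/3)) = 0.75 × (1 − e^(-0.533333)) = 0.75 × (1 − 0.586646) = 0.310016.
Expected differing sites = pL ≈ 0.310016 × 1948 = 603.911168 ≈ 604.

604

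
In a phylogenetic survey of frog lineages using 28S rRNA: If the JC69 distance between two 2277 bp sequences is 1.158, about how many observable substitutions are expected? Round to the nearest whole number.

1343

Invert JC69: p = (3/4)(1 − e^(−4d/3)) = 0.75 × (1 − e^(-1.544)) = 0.75 × (1 − 0.213525) = 0.589856.
Expected differing sites = pL ≈ 0.589856 × 2277 = 1343.102112 ≈ 1343.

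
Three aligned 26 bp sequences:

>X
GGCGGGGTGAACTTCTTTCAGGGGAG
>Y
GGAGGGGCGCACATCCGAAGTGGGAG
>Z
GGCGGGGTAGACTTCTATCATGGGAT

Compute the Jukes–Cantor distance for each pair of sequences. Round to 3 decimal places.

d(X,Y) = 0.539, d(X,Z) = 0.222, d(Y,Z) = 0.623

X–Y: 10/26 sites differ → p ≈ 0.384615, d = −0.75 ln(1 − 0.51282) = 0.539341 ≈ 0.539.
X–Z: 5/26 sites differ → p ≈ 0.192308, d = −0.75 ln(1 − 0.256411) = 0.222200 ≈ 0.222.
Y–Z: 11/26 sites differ → p ≈ 0.423077, d = −0.75 ln(1 − 0.564103) = 0.622762 ≈ 0.623.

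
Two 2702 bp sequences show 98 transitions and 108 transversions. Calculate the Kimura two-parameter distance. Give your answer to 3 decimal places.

P = 98/2702 ≈ 0.036269 and Q = 108/2702 ≈ 0.03997.
Under the Kimura two-parameter model, d = −½ ln(1 − 2P − Q) − ¼ ln(1 − 2Q).
1 − 2P − Q = 0.887492, giving −½ ln(0.887492) = 0.059678.
1 − 2Q = 0.92006, giving −¼ ln(0.92006) = 0.020829.
d = 0.059678 + 0.020829 = 0.080507.

0.081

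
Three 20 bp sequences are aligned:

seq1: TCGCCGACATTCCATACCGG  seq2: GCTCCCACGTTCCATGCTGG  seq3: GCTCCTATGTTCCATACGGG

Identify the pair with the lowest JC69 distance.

seq2 and seq3

seq1–seq2: 6/20 differ, p = 0.300, d = 0.383.
seq1–seq3: 6/20 differ, p = 0.300, d = 0.383.
seq2–seq3: 4/20 differ, p = 0.200, d = 0.233.
The smallest distance is between seq2 and seq3.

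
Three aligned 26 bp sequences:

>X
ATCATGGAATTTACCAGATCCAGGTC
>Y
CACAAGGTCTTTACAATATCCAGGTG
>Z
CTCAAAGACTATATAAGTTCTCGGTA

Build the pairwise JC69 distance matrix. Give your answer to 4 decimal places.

X–Y: 8/26 sites differ → p ≈ 0.307692, d = −0.75 ln(1 − 0.410256) = 0.396050 ≈ 0.3961.
X–Z: 11/26 sites differ → p ≈ 0.423077, d = −0.75 ln(1 − 0.564103) = 0.622762 ≈ 0.6228.
Y–Z: 10/26 sites differ → p ≈ 0.384615, d = −0.75 ln(1 − 0.51282) = 0.539341 ≈ 0.5393.

d(X,Y) = 0.3961, d(X,Z) = 0.6228, d(Y,Z) = 0.5393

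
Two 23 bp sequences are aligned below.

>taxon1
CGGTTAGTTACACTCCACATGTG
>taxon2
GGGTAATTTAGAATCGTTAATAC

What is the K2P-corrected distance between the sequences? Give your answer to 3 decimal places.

Of 23 sites, 1 differences are transitions and 11 are transversions, so P = 1/23 ≈ 0.043478 and Q = 11/23 ≈ 0.478261.
Under the Kimura two-parameter model, d = −½ ln(1 − 2P − Q) − ¼ ln(1 − 2Q).
1 − 2P − Q = 0.434783, giving −½ ln(0.434783) = 0.416454.
1 − 2Q = 0.043478, giving −¼ ln(0.043478) = 0.783875.
d = 0.416454 + 0.783875 = 1.200329.

1.200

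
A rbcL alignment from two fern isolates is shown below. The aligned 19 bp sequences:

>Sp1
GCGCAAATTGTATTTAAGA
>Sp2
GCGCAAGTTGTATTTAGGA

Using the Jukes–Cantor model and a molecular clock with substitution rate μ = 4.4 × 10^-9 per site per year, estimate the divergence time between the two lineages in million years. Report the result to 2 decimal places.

The sequences differ at 2 of 19 sites (7, 17), so p = 2/19 ≈ 0.105263.
d = −(3/4) ln(1 − 4p/3) = −0.75 ln(1 − 0.140351) = −0.75 ln(0.859649)
  = −0.75 × (-0.151231) = 0.113423 substitutions/site.
Under a molecular clock d = 2μt, so t = d/(2μ) = 0.113423 / (2 × 4.4 × 10^-9) = 12.89 million years.

12.89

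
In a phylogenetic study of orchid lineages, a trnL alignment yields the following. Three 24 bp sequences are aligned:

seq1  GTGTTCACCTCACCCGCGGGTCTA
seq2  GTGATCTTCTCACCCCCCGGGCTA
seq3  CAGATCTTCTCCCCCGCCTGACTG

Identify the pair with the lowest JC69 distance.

seq1–seq2: 6/24 differ, p = 0.250, d = 0.304.
seq1–seq3: 10/24 differ, p = 0.417, d = 0.608.
seq2–seq3: 7/24 differ, p = 0.292, d = 0.369.
The smallest distance is between seq1 and seq2.

seq1 and seq2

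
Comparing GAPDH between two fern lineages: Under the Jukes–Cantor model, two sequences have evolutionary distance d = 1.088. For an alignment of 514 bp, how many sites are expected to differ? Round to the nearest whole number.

295

Invert JC69: p = (3/4)(1 − e^(−4d/3)) = 0.75 × (1 − e^(-1.450667)) = 0.75 × (1 − 0.234414) = 0.574190.
Expected differing sites = pL ≈ 0.574190 × 514 = 295.13366 ≈ 295.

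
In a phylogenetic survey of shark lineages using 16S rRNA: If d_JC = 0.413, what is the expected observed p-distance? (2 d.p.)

p = (3/4)(1 − e^(−4d/3)) = 0.75 × (1 − e^(-0.550667)) = 0.75 × (1 − 0.576565) = 0.317576.

0.32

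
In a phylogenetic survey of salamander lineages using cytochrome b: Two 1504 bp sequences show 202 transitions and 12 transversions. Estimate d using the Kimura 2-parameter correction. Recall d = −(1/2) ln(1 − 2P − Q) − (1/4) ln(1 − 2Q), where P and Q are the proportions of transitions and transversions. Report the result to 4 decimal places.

0.1659

P = 202/1504 ≈ 0.134309 and Q = 12/1504 ≈ 0.007979.
Under the Kimura two-parameter model, d = −½ ln(1 − 2P − Q) − ¼ ln(1 − 2Q).
1 − 2P − Q = 0.723403, giving −½ ln(0.723403) = 0.161894.
1 − 2Q = 0.984042, giving −¼ ln(0.984042) = 0.004022.
d = 0.161894 + 0.004022 = 0.165916.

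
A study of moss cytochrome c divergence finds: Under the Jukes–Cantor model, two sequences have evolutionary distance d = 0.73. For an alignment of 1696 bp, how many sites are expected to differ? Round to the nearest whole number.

791

Invert JC69: p = (3/4)(1 − e^(−4d/3)) = 0.75 × (1 − e^(-0.973333)) = 0.75 × (1 − 0.377822) = 0.466634.
Expected differing sites = pL ≈ 0.466634 × 1696 = 791.411264 ≈ 791.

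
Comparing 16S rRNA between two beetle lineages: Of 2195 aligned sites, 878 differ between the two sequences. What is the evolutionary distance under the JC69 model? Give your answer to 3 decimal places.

p = 878/2195 = 0.4.
d = −(3/4) ln(1 − 4p/3) = −0.75 ln(1 − 0.533333) = −0.75 ln(0.466667)
  = −0.75 × (-0.762139) = 0.571604 substitutions/site.

0.572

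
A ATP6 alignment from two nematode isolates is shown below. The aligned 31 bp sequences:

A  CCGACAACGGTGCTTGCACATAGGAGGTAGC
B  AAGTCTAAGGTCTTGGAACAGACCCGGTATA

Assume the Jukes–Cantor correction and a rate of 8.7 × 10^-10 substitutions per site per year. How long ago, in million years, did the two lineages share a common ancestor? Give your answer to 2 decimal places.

The sequences differ at 15 of 31 sites, so p = 15/31 ≈ 0.483871.
d = −(3/4) ln(1 − 4p/3) = −0.75 ln(1 − 0.645161) = −0.75 ln(0.354839)
  = −0.75 × (-1.036091) = 0.777068 substitutions/site.
Under a molecular clock d = 2μt, so t = d/(2μ) = 0.777068 / (2 × 8.7 × 10^-10) = 446.59 million years.

446.59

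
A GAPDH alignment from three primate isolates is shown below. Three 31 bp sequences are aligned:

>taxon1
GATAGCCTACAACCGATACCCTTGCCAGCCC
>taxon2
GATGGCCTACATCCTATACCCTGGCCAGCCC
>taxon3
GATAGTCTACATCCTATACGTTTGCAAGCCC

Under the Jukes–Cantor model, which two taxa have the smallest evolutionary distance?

taxon1 and taxon2

taxon1–taxon2: 4/31 differ, p = 0.129, d = 0.142.
taxon1–taxon3: 6/31 differ, p = 0.194, d = 0.224.
taxon2–taxon3: 6/31 differ, p = 0.194, d = 0.224.
The smallest distance is between taxon1 and taxon2.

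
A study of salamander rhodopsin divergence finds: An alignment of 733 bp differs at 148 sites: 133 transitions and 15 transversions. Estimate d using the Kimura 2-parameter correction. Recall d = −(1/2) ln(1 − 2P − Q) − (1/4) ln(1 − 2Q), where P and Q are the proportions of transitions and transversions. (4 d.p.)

P = 133/733 ≈ 0.181446 and Q = 15/733 ≈ 0.020464.
Under the Kimura two-parameter model, d = −½ ln(1 − 2P − Q) − ¼ ln(1 − 2Q).
1 − 2P − Q = 0.616644, giving −½ ln(0.616644) = 0.241732.
1 − 2Q = 0.959072, giving −¼ ln(0.959072) = 0.010447.
d = 0.241732 + 0.010447 = 0.252179.

0.2522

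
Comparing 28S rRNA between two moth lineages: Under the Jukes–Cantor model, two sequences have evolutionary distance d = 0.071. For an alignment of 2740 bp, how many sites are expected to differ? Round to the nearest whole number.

186

Invert JC69: p = (3/4)(1 − e^(−4d/3)) = 0.75 × (1 − e^(-0.094667)) = 0.75 × (1 − 0.909676) = 0.067743.
Expected differing sites = pL ≈ 0.067743 × 2740 = 185.61582 ≈ 186.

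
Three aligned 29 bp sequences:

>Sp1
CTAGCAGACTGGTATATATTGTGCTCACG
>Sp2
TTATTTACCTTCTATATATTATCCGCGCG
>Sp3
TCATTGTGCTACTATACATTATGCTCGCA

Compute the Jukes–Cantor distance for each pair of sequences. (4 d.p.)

Sp1–Sp2: 12/29 sites differ → p ≈ 0.413793, d = −0.75 ln(1 − 0.551724) = 0.601760 ≈ 0.6018.
Sp1–Sp3: 13/29 sites differ → p ≈ 0.448276, d = −0.75 ln(1 − 0.597701) = 0.682920 ≈ 0.6829.
Sp2–Sp3: 9/29 sites differ → p ≈ 0.310345, d = −0.75 ln(1 − 0.413793) = 0.400562 ≈ 0.4006.

d(Sp1,Sp2) = 0.6018, d(Sp1,Sp3) = 0.6829, d(Sp2,Sp3) = 0.4006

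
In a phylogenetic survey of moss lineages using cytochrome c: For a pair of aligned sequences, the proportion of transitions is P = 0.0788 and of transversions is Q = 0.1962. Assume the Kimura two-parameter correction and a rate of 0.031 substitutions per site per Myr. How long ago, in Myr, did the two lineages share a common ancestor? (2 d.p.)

5.53

Under the Kimura two-parameter model, d = −½ ln(1 − 2P − Q) − ¼ ln(1 − 2Q).
1 − 2P − Q = 0.6462, giving −½ ln(0.6462) = 0.218323.
1 − 2Q = 0.6076, giving −¼ ln(0.6076) = 0.124560.
d = 0.218323 + 0.124560 = 0.342883.
Under a molecular clock d = 2μt, so t = d/(2μ) = 0.342883 / (2 × 0.031) = 5.53 Myr.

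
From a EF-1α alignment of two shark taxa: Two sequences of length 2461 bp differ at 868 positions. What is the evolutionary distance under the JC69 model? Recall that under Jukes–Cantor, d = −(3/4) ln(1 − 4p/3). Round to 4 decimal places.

0.4765

p = 868/2461 ≈ 0.352702.
d = −(3/4) ln(1 − 4p/3) = −0.75 ln(1 − 0.470269) = −0.75 ln(0.529731)
  = −0.75 × (-0.635386) = 0.476540 substitutions/site.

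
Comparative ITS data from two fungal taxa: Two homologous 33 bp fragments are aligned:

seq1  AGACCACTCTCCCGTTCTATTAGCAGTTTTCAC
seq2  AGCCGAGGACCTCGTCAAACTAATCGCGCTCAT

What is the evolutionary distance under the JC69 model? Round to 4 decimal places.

0.9745

The sequences differ at 18 of 33 sites, so p = 18/33 ≈ 0.545455.
d = −(3/4) ln(1 − 4p/3) = −0.75 ln(1 − 0.727273) = −0.75 ln(0.272727)
  = −0.75 × (-1.299284) = 0.974463 substitutions/site.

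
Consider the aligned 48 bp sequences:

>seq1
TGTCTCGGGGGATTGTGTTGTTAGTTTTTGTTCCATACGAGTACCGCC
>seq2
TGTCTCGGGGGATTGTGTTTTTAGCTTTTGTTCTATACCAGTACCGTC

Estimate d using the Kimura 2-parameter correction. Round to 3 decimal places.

0.113

Of 48 sites, 3 differences are transitions and 2 are transversions, so P = 3/48 = 0.0625 and Q = 2/48 ≈ 0.041667.
Under the Kimura two-parameter model, d = −½ ln(1 − 2P − Q) − ¼ ln(1 − 2Q).
1 − 2P − Q = 0.833333, giving −½ ln(0.833333) = 0.091161.
1 − 2Q = 0.916666, giving −¼ ln(0.916666) = 0.021753.
d = 0.091161 + 0.021753 = 0.112914.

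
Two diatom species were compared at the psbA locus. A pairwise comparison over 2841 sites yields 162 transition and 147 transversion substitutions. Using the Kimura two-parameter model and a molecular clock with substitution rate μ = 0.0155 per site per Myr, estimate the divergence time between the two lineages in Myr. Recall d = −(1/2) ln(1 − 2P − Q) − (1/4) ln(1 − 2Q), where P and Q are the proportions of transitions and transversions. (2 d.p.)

3.80

P = 162/2841 ≈ 0.057022 and Q = 147/2841 ≈ 0.051742.
Under the Kimura two-parameter model, d = −½ ln(1 − 2P − Q) − ¼ ln(1 − 2Q).
1 − 2P − Q = 0.834214, giving −½ ln(0.834214) = 0.090633.
1 − 2Q = 0.896516, giving −¼ ln(0.896516) = 0.027310.
d = 0.090633 + 0.027310 = 0.117943.
Under a molecular clock d = 2μt, so t = d/(2μ) = 0.117943 / (2 × 0.0155) = 3.80 Myr.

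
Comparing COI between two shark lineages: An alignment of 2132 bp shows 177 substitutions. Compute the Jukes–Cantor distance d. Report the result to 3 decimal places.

p = 177/2132 ≈ 0.083021.
d = −(3/4) ln(1 − 4p/3) = −0.75 ln(1 − 0.110695) = −0.75 ln(0.889305)
  = −0.75 × (-0.117315) = 0.087986 substitutions/site.

0.088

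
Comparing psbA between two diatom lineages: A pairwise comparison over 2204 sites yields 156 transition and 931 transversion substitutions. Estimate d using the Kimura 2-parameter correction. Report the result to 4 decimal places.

P = 156/2204 ≈ 0.07078 and Q = 931/2204 ≈ 0.422414.
Under the Kimura two-parameter model, d = −½ ln(1 − 2P − Q) − ¼ ln(1 − 2Q).
1 − 2P − Q = 0.436026, giving −½ ln(0.436026) = 0.415027.
1 − 2Q = 0.155172, giving −¼ ln(0.155172) = 0.465805.
d = 0.415027 + 0.465805 = 0.880832.

0.8808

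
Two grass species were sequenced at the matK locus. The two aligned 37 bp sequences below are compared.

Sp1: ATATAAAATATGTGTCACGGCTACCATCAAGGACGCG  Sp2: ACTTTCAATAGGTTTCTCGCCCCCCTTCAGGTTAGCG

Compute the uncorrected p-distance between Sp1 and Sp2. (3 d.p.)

The sequences differ at 15 of 37 positions.
p = 15/37 = 0.405405… ≈ 0.405 (to 3 d.p.).

0.405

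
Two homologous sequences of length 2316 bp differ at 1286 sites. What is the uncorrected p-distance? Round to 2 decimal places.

p = 1286/2316 = 0.555267… ≈ 0.56 (to 2 d.p.).

0.56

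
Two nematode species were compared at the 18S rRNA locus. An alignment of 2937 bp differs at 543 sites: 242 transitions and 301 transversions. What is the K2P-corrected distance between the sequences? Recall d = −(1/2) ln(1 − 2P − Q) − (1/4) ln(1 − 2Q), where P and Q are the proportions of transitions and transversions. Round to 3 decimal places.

0.213

P = 242/2937 ≈ 0.082397 and Q = 301/2937 ≈ 0.102486.
Under the Kimura two-parameter model, d = −½ ln(1 − 2P − Q) − ¼ ln(1 − 2Q).
1 − 2P − Q = 0.73272, giving −½ ln(0.73272) = 0.155496.
1 − 2Q = 0.795028, giving −¼ ln(0.795028) = 0.057344.
d = 0.155496 + 0.057344 = 0.212840.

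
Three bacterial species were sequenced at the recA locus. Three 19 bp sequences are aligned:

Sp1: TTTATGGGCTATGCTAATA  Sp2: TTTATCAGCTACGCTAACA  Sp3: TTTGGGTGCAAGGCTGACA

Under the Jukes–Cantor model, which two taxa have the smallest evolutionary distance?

Sp1–Sp2: 4/19 differ, p = 0.211, d = 0.247.
Sp1–Sp3: 7/19 differ, p = 0.368, d = 0.507.
Sp2–Sp3: 7/19 differ, p = 0.368, d = 0.507.
The smallest distance is between Sp1 and Sp2.

Sp1 and Sp2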